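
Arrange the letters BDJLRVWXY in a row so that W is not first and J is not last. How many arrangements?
By inclusion-exclusion: 9! - 2×(9-1)! + (9-2)! = 362880 - 80640 + 5040 = 287280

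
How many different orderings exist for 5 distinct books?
5! = 120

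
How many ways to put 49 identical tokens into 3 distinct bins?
C(49+3-1, 3-1) = C(51, 2) = 1275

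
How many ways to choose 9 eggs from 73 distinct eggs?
C(73,9) = 73!/(9!×64!) = 97082021465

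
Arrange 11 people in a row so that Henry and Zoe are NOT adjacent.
Total - adjacent = 11! - (11-1)!×2 = 39916800 - 7257600 = 32659200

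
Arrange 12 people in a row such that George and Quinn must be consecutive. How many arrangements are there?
Treat the 2 as one block: (12-2+1)! × 2! = 39916800 × 2 = 79833600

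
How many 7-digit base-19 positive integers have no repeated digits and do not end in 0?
Last digit: 18 nonzero choices. First digit: 17 (nonzero, ≠last). Middle 5: P(17,5) = 742560. Total = 227223360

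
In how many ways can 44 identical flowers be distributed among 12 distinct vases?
C(44+12-1, 12-1) = C(55, 11) = 119653565850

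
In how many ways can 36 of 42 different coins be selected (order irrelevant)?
C(42,36) = 42!/(36!×6!) = 5245786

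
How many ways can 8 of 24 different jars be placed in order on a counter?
P(24,8) = 24!/(24-8)! = 29654190720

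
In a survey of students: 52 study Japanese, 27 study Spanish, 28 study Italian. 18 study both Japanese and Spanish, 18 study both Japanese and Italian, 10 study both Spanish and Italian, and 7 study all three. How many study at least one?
|A∪B∪C| = 52+27+28-18-18-10+7 = 68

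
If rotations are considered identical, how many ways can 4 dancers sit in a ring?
Circular: fix one position, arrange the rest. (4-1)! = 6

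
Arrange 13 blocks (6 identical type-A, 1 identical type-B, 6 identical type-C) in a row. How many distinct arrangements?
13! / (6! × 1! × 6!) = 12012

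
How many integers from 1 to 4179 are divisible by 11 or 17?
⌊4179/11⌋ + ⌊4179/17⌋ - ⌊4179/187⌋ = 379 + 245 - 22 = 602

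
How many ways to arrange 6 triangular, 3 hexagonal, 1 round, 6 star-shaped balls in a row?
16! / (6! × 3! × 1! × 6!) = 6726720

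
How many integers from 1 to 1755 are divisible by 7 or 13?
⌊1755/7⌋ + ⌊1755/13⌋ - ⌊1755/91⌋ = 250 + 135 - 19 = 366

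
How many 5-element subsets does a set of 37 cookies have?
C(37,5) = 37!/(5!×32!) = 435897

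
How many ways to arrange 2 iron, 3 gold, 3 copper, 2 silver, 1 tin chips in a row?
11! / (2! × 3! × 3! × 2! × 1!) = 277200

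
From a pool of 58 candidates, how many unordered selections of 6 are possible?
C(58,6) = 58!/(6!×52!) = 40475358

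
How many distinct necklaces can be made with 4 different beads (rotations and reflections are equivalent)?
(4-1)!/2 = 6/2 = 3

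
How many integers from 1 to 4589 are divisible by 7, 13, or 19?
⌊4589/7⌋+⌊4589/13⌋+⌊4589/19⌋ - ⌊4589/91⌋-⌊4589/133⌋-⌊4589/247⌋ + ⌊4589/1729⌋ = 655+353+241 - 50-34-18 + 2 = 1149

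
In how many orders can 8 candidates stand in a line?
8! = 40320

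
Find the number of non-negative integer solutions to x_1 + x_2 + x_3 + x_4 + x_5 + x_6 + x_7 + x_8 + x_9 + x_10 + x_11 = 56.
C(56+11-1, 11-1) = C(66, 10) = 210980549208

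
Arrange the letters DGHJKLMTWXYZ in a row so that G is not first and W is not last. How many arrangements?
By inclusion-exclusion: 12! - 2×(12-1)! + (12-2)! = 479001600 - 79833600 + 3628800 = 402796800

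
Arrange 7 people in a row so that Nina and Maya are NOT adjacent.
Total - adjacent = 7! - (7-1)!×2 = 5040 - 1440 = 3600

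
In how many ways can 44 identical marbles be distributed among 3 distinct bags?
C(44+3-1, 3-1) = C(46, 2) = 1035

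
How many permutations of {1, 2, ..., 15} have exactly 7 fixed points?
Choose the 7 fixed points C(15,7) = 6435, derange the rest: !8 = Σ_{j=0}^{8} (-1)^j·8!/j! = 40320 - 40320 + 20160 - 6720 + 1680 - 336 + 56 - 8 + 1 = 14833. Product = 6435 × 14833 = 95450355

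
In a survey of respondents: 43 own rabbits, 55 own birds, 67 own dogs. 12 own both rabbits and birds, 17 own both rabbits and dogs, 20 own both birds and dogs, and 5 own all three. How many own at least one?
|A∪B∪C| = 43+55+67-12-17-20+5 = 121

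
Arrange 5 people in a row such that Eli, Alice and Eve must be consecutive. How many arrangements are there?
Treat the 3 as one block: (5-3+1)! × 3! = 6 × 6 = 36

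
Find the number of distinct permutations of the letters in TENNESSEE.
9! / (1! × 4! × 2! × 2!) = 3780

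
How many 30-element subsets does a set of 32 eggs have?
C(32,30) = 32!/(30!×2!) = 496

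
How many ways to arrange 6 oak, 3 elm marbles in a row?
9! / (6! × 3!) = 84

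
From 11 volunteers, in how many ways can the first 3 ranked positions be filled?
P(11,3) = 11!/(11-3)! = 990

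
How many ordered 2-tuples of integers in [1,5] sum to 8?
Coefficient of x^8 in (x + x² + ... + x^5)^2. By inclusion-exclusion on dice exceeding 5: Σ_j (-1)^j C(2,j)·C(8-1-5j, 1) = C(2,0)·C(7,1) - C(2,1)·C(2,1) = 1·7 - 2·2 = 3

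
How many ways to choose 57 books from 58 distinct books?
C(58,57) = 58!/(57!×1!) = 58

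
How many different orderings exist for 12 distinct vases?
12! = 479001600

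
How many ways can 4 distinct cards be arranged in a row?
4! = 24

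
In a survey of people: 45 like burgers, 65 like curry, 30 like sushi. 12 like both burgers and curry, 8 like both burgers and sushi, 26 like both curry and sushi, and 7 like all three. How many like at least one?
|A∪B∪C| = 45+65+30-12-8-26+7 = 101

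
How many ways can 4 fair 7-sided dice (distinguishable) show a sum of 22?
Coefficient of x^22 in (x + x² + ... + x^7)^4. By inclusion-exclusion on dice exceeding 7: Σ_j (-1)^j C(4,j)·C(22-1-7j, 3) = C(4,0)·C(21,3) - C(4,1)·C(14,3) + C(4,2)·C(7,3) = 1·1330 - 4·364 + 6·35 = 84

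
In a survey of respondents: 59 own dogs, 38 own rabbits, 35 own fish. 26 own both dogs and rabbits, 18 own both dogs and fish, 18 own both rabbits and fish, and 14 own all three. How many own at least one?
|A∪B∪C| = 59+38+35-26-18-18+14 = 84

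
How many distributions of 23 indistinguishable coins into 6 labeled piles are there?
C(23+6-1, 6-1) = C(28, 5) = 98280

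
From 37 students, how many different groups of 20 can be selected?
C(37,20) = 37!/(20!×17!) = 15905368710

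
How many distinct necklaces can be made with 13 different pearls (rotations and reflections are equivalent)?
(13-1)!/2 = 479001600/2 = 239500800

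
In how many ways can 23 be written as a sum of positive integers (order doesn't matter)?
Pentagonal recurrence p(n) = p(n-1) + p(n-2) - p(n-5) - p(n-7) + p(n-12) + p(n-15) - ... gives p(0..22) = 1, 1, 2, 3, 5, 7, 11, 15, 22, 30, 42, 56, 77, 101, 135, 176, 231, 297, 385, 490, 627, 792, 1002. p(23) = p(22) + p(21) - p(18) - p(16) + p(11) + p(8) - p(1) = 1002 + 792 - 385 - 231 + 56 + 22 - 1 = 1255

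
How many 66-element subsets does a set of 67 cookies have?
C(67,66) = 67!/(66!×1!) = 67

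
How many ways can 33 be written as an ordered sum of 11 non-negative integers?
C(33+11-1, 11-1) = C(43, 10) = 1917334783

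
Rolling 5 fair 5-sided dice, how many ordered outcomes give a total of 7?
Coefficient of x^7 in (x + x² + ... + x^5)^5. By inclusion-exclusion on dice exceeding 5: Σ_j (-1)^j C(5,j)·C(7-1-5j, 4) = C(5,0)·C(6,4) = 1·15 = 15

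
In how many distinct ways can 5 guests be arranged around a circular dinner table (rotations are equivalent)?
Circular: fix one position, arrange the rest. (5-1)! = 24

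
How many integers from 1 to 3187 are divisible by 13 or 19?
⌊3187/13⌋ + ⌊3187/19⌋ - ⌊3187/247⌋ = 245 + 167 - 12 = 400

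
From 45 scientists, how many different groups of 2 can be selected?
C(45,2) = 45!/(2!×43!) = 990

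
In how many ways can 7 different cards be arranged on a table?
7! = 5040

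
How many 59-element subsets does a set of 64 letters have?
C(64,59) = 64!/(59!×5!) = 7624512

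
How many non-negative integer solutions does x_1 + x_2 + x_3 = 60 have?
C(60+3-1, 3-1) = C(62, 2) = 1891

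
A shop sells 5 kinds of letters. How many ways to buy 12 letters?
C(12+5-1, 5-1) = C(16, 4) = 1820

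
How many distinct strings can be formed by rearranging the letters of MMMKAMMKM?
9! / (2! × 6! × 1!) = 252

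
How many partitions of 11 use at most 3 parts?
By conjugation, equals partitions of 11 into parts ≤ 3. Let r_j(i) = number of partitions of i into parts ≤ j, for i = 0..11. r_1(i) = 1 for all i; r_j(i) = r_{j-1}(i) + r_j(i-j). Rows j = 2..3: ≤2: 1 1 2 2 3 3 4 4 5 5 6 6; ≤3: 1 1 2 3 4 5 7 8 10 12 14 16. r_3(11) = 16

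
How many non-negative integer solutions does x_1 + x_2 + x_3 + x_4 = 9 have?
C(9+4-1, 4-1) = C(12, 3) = 220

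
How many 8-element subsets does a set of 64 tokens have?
C(64,8) = 64!/(8!×56!) = 4426165368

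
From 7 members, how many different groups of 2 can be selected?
C(7,2) = 7!/(2!×5!) = 21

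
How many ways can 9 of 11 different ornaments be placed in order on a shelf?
P(11,9) = 11!/(11-9)! = 19958400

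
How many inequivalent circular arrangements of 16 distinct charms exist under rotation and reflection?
(16-1)!/2 = 1307674368000/2 = 653837184000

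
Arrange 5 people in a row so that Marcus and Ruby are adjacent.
Treat as block: (5-1)! × 2! = 24 × 2 = 48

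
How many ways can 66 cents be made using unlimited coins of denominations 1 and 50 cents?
Coefficient of x^66 in 1/(1-x^1) · 1/(1-x^50). Use j coins of 50 for j = 0..⌊66/50⌋ = 1, the rest in 1s: 1 + 1 = 2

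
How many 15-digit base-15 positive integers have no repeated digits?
First digit: 14 choices (nonzero). Then descending: 14 × 14 × 13 × 12 × 11 × 10 × 9 × 8 × 7 × 6 × 5 × 4 × 3 × 2 × 1 = 1220496076800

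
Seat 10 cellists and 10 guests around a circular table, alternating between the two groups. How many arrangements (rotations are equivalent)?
Fix one of the cellists: (10-1)! ways for the remaining cellists, × 10! ways for the guests = 362880 × 3628800 = 1316818944000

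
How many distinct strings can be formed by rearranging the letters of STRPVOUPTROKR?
13! / (2! × 2! × 1! × 1! × 2! × 3! × 1! × 1!) = 129729600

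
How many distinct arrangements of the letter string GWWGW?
5! / (3! × 2!) = 10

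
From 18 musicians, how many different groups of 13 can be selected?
C(18,13) = 18!/(13!×5!) = 8568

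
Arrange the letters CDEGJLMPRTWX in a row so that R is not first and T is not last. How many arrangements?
By inclusion-exclusion: 12! - 2×(12-1)! + (12-2)! = 479001600 - 79833600 + 3628800 = 402796800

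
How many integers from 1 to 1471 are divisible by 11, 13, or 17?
⌊1471/11⌋+⌊1471/13⌋+⌊1471/17⌋ - ⌊1471/143⌋-⌊1471/187⌋-⌊1471/221⌋ + ⌊1471/2431⌋ = 133+113+86 - 10-7-6 + 0 = 309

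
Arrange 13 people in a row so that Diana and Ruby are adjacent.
Treat as block: (13-1)! × 2! = 479001600 × 2 = 958003200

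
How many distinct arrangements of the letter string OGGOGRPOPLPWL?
13! / (2! × 1! × 3! × 1! × 3! × 3!) = 14414400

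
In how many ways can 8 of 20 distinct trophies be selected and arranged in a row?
P(20,8) = 20!/(20-8)! = 5079110400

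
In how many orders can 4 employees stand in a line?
4! = 24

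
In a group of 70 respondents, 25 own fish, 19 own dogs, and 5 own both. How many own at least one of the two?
|A∪B| = |A| + |B| - |A∩B| = 25 + 19 - 5 = 39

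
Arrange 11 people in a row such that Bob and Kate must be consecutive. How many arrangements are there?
Treat the 2 as one block: (11-2+1)! × 2! = 3628800 × 2 = 7257600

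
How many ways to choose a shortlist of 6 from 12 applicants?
C(12,6) = 12!/(6!×6!) = 924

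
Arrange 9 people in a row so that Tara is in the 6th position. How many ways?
Fix one position: (9-1)! = 40320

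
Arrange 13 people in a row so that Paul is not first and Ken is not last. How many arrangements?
By inclusion-exclusion: 13! - 2×(13-1)! + (13-2)! = 6227020800 - 958003200 + 39916800 = 5308934400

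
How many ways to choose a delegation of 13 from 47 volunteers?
C(47,13) = 47!/(13!×34!) = 140676848445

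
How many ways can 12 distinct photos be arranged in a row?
12! = 479001600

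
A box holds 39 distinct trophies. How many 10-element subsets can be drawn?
C(39,10) = 39!/(10!×29!) = 635745396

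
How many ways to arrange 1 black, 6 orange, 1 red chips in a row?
8! / (1! × 6! × 1!) = 56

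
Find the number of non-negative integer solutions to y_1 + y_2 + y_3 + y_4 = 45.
C(45+4-1, 4-1) = C(48, 3) = 17296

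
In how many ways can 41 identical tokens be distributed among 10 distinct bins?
C(41+10-1, 10-1) = C(50, 9) = 2505433700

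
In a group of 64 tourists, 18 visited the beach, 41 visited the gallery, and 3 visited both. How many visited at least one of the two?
|A∪B| = |A| + |B| - |A∩B| = 18 + 41 - 3 = 56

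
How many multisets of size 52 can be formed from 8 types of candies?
C(52+8-1, 8-1) = C(59, 7) = 341149446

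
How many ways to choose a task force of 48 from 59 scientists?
C(59,48) = 59!/(48!×11!) = 279871768995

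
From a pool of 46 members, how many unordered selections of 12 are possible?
C(46,12) = 46!/(12!×34!) = 38910617655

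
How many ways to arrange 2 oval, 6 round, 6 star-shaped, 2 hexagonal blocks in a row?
16! / (2! × 6! × 6! × 2!) = 10090080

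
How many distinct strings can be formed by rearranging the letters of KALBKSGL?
8! / (1! × 1! × 2! × 1! × 1! × 2!) = 10080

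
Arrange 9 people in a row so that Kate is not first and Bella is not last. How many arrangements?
By inclusion-exclusion: 9! - 2×(9-1)! + (9-2)! = 362880 - 80640 + 5040 = 287280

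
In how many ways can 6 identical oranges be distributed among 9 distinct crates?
C(6+9-1, 9-1) = C(14, 8) = 3003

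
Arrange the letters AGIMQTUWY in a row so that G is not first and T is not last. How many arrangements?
By inclusion-exclusion: 9! - 2×(9-1)! + (9-2)! = 362880 - 80640 + 5040 = 287280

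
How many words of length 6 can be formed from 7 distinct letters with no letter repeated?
P(7,6) = 7!/(7-6)! = 5040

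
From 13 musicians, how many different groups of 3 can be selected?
C(13,3) = 13!/(3!×10!) = 286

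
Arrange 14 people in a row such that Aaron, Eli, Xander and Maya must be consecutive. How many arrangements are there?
Treat the 4 as one block: (14-4+1)! × 4! = 39916800 × 24 = 958003200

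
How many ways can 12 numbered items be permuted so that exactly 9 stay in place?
Choose the 9 fixed points C(12,9) = 220, derange the rest: !3 = Σ_{j=0}^{3} (-1)^j·3!/j! = 6 - 6 + 3 - 1 = 2. Product = 220 × 2 = 440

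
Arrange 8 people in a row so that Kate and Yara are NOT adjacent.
Total - adjacent = 8! - (8-1)!×2 = 40320 - 10080 = 30240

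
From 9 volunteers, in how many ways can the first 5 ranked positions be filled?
P(9,5) = 9!/(9-5)! = 15120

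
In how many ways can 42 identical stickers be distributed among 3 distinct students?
C(42+3-1, 3-1) = C(44, 2) = 946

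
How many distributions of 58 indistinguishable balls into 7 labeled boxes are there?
C(58+7-1, 7-1) = C(64, 6) = 74974368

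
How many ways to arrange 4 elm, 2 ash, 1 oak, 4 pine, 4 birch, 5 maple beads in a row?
20! / (4! × 2! × 1! × 4! × 4! × 5!) = 733296564000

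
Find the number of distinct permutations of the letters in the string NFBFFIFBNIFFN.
13! / (6! × 2! × 2! × 3!) = 360360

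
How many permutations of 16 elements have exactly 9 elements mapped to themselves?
Choose the 9 fixed points C(16,9) = 11440, derange the rest: !7 = Σ_{j=0}^{7} (-1)^j·7!/j! = 5040 - 5040 + 2520 - 840 + 210 - 42 + 7 - 1 = 1854. Product = 11440 × 1854 = 21209760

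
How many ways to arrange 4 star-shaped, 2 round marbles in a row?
6! / (4! × 2!) = 15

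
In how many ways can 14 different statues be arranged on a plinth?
14! = 87178291200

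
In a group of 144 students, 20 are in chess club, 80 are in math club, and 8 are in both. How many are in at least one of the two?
|A∪B| = |A| + |B| - |A∩B| = 20 + 80 - 8 = 92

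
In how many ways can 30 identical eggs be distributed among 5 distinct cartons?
C(30+5-1, 5-1) = C(34, 4) = 46376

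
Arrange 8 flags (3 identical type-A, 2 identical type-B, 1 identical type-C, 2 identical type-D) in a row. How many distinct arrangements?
8! / (3! × 2! × 1! × 2!) = 1680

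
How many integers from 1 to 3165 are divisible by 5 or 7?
⌊3165/5⌋ + ⌊3165/7⌋ - ⌊3165/35⌋ = 633 + 452 - 90 = 995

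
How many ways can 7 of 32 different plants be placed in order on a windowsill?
P(32,7) = 32!/(32-7)! = 16963914240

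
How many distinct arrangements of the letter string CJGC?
4! / (1! × 1! × 2!) = 12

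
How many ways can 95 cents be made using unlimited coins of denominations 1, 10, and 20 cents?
Coefficient of x^95 in 1/(1-x^1) · 1/(1-x^10) · 1/(1-x^20). Case on j = number of 20-cent coins (j = 0..4); remainder r = 95 - 20j is made from {1,10} in ⌊r/10⌋+1 ways. r = 95, 75, 55, 35, 15 → 10 + 8 + 6 + 4 + 2 = 30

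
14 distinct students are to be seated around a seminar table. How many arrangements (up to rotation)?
Circular: fix one position, arrange the rest. (14-1)! = 6227020800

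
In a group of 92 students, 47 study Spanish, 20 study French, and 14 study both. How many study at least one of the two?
|A∪B| = |A| + |B| - |A∩B| = 47 + 20 - 14 = 53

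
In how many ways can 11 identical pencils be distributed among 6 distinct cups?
C(11+6-1, 6-1) = C(16, 5) = 4368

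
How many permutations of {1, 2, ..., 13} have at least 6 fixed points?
Exactly j fixed points: C(13,j)·!(13-j); sum over j ≥ 6 (derangement numbers via !m = (m-1)·(!(m-1) + !(m-2)): !0..!7 = 1, 0, 1, 2, 9, 44, 265, 1854). Σ_{j=6}^{13} C(13,j)·!(13-j) = C(13,6)·!7 + C(13,7)·!6 + C(13,8)·!5 + C(13,9)·!4 + C(13,10)·!3 + C(13,11)·!2 + C(13,12)·!1 + C(13,13)·!0 = 1716·1854 + 1716·265 + 1287·44 + 715·9 + 286·2 + 78·1 + 13·0 + 1·1 = 3699918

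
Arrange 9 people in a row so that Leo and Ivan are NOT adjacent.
Total - adjacent = 9! - (9-1)!×2 = 362880 - 80640 = 282240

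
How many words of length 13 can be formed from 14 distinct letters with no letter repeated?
P(14,13) = 14!/(14-13)! = 87178291200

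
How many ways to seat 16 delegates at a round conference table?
Circular: fix one position, arrange the rest. (16-1)! = 1307674368000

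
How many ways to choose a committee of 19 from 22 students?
C(22,19) = 22!/(19!×3!) = 1540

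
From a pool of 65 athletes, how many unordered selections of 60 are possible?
C(65,60) = 65!/(60!×5!) = 8259888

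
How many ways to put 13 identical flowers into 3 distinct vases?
C(13+3-1, 3-1) = C(15, 2) = 105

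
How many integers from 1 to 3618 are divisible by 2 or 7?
⌊3618/2⌋ + ⌊3618/7⌋ - ⌊3618/14⌋ = 1809 + 516 - 258 = 2067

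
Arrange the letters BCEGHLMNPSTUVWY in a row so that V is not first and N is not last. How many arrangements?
By inclusion-exclusion: 15! - 2×(15-1)! + (15-2)! = 1307674368000 - 174356582400 + 6227020800 = 1139544806400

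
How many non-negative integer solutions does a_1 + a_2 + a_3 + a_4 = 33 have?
C(33+4-1, 4-1) = C(36, 3) = 7140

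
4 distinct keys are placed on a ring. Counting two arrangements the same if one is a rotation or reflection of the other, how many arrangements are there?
(4-1)!/2 = 6/2 = 3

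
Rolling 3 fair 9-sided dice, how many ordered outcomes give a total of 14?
Coefficient of x^14 in (x + x² + ... + x^9)^3. By inclusion-exclusion on dice exceeding 9: Σ_j (-1)^j C(3,j)·C(14-1-9j, 2) = C(3,0)·C(13,2) - C(3,1)·C(4,2) = 1·78 - 3·6 = 60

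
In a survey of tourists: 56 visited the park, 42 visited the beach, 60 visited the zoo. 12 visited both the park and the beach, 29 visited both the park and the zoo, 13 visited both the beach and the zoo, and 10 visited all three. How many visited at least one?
|A∪B∪C| = 56+42+60-12-29-13+10 = 114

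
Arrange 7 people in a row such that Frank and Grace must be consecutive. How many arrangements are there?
Treat the 2 as one block: (7-2+1)! × 2! = 720 × 2 = 1440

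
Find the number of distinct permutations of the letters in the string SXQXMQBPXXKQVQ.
14! / (4! × 1! × 1! × 1! × 1! × 1! × 1! × 4!) = 151351200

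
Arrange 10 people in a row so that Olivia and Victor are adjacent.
Treat as block: (10-1)! × 2! = 362880 × 2 = 725760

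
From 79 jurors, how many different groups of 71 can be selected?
C(79,71) = 79!/(71!×8!) = 26088783435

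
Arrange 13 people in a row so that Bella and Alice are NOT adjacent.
Total - adjacent = 13! - (13-1)!×2 = 6227020800 - 958003200 = 5269017600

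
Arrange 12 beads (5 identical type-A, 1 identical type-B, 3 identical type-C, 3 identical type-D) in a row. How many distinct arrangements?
12! / (5! × 1! × 3! × 3!) = 110880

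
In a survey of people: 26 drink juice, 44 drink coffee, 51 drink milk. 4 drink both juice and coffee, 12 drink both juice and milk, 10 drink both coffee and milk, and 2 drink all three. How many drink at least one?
|A∪B∪C| = 26+44+51-4-12-10+2 = 97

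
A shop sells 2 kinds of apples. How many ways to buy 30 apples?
C(30+2-1, 2-1) = C(31, 1) = 31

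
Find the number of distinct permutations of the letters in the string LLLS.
4! / (3! × 1!) = 4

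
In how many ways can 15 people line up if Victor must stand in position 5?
Fix one position: (15-1)! = 87178291200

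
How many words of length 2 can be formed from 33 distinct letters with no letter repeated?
P(33,2) = 33!/(33-2)! = 1056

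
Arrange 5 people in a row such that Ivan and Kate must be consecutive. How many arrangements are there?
Treat the 2 as one block: (5-2+1)! × 2! = 24 × 2 = 48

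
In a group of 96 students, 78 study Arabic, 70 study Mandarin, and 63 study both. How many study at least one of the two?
|A∪B| = |A| + |B| - |A∩B| = 78 + 70 - 63 = 85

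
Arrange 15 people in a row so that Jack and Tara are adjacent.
Treat as block: (15-1)! × 2! = 87178291200 × 2 = 174356582400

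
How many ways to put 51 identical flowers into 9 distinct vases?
C(51+9-1, 9-1) = C(59, 8) = 2217471399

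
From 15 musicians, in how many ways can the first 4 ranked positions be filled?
P(15,4) = 15!/(15-4)! = 32760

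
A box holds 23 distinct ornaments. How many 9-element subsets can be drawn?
C(23,9) = 23!/(9!×14!) = 817190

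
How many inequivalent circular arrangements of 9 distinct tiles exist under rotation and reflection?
(9-1)!/2 = 40320/2 = 20160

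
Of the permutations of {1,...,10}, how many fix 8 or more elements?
Exactly j fixed points: C(10,j)·!(10-j); sum over j ≥ 8 (derangement numbers via !m = (m-1)·(!(m-1) + !(m-2)): !0..!2 = 1, 0, 1). Σ_{j=8}^{10} C(10,j)·!(10-j) = C(10,8)·!2 + C(10,9)·!1 + C(10,10)·!0 = 45·1 + 10·0 + 1·1 = 46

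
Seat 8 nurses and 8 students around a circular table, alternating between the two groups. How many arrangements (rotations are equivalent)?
Fix one of the nurses: (8-1)! ways for the remaining nurses, × 8! ways for the students = 5040 × 40320 = 203212800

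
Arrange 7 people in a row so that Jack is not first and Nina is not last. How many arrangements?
By inclusion-exclusion: 7! - 2×(7-1)! + (7-2)! = 5040 - 1440 + 120 = 3720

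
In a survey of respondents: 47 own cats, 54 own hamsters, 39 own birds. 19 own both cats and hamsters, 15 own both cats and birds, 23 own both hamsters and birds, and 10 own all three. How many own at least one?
|A∪B∪C| = 47+54+39-19-15-23+10 = 93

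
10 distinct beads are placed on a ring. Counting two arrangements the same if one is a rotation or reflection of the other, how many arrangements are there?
(10-1)!/2 = 362880/2 = 181440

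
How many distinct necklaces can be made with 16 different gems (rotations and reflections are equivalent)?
(16-1)!/2 = 1307674368000/2 = 653837184000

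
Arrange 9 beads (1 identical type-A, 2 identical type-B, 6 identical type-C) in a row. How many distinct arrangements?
9! / (1! × 2! × 6!) = 252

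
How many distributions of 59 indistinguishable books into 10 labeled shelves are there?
C(59+10-1, 10-1) = C(68, 9) = 49280065120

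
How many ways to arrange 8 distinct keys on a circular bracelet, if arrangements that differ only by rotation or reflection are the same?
(8-1)!/2 = 5040/2 = 2520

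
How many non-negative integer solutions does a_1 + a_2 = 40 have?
C(40+2-1, 2-1) = C(41, 1) = 41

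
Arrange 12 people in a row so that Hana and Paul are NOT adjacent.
Total - adjacent = 12! - (12-1)!×2 = 479001600 - 79833600 = 399168000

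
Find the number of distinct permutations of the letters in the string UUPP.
4! / (2! × 2!) = 6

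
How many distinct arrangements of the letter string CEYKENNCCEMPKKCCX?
17! / (2! × 1! × 1! × 3! × 3! × 1! × 5! × 1!) = 41167526400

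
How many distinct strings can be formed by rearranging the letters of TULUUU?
6! / (4! × 1! × 1!) = 30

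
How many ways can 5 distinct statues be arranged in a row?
5! = 120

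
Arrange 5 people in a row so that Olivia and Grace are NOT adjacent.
Total - adjacent = 5! - (5-1)!×2 = 120 - 48 = 72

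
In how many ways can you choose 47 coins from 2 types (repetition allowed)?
C(47+2-1, 2-1) = C(48, 1) = 48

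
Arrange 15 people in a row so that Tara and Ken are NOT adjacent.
Total - adjacent = 15! - (15-1)!×2 = 1307674368000 - 174356582400 = 1133317785600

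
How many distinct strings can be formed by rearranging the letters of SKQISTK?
7! / (1! × 1! × 1! × 2! × 2!) = 1260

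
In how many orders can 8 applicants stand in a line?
8! = 40320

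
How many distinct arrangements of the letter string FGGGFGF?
7! / (4! × 3!) = 35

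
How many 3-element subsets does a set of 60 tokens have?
C(60,3) = 60!/(3!×57!) = 34220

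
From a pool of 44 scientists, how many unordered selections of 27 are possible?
C(44,27) = 44!/(27!×17!) = 686353797976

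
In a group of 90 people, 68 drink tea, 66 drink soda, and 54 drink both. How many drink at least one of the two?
|A∪B| = |A| + |B| - |A∩B| = 68 + 66 - 54 = 80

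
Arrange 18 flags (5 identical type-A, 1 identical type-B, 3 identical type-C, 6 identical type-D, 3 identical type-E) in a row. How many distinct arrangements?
18! / (5! × 1! × 3! × 6! × 3!) = 2058376320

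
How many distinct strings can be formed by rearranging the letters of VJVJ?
4! / (2! × 2!) = 6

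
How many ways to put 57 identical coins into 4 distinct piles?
C(57+4-1, 4-1) = C(60, 3) = 34220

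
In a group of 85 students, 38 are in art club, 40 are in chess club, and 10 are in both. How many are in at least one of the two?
|A∪B| = |A| + |B| - |A∩B| = 38 + 40 - 10 = 68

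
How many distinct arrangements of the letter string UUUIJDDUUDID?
12! / (2! × 1! × 4! × 5!) = 83160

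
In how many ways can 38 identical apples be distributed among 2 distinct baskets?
C(38+2-1, 2-1) = C(39, 1) = 39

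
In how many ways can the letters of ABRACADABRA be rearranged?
11! / (5! × 2! × 2! × 1! × 1!) = 83160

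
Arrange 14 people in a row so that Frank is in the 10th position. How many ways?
Fix one position: (14-1)! = 6227020800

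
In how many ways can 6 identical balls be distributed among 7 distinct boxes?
C(6+7-1, 7-1) = C(12, 6) = 924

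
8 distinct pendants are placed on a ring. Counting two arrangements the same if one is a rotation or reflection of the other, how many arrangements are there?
(8-1)!/2 = 5040/2 = 2520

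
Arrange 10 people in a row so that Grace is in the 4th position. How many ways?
Fix one position: (10-1)! = 362880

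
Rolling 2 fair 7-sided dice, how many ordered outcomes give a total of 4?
Coefficient of x^4 in (x + x² + ... + x^7)^2. By inclusion-exclusion on dice exceeding 7: Σ_j (-1)^j C(2,j)·C(4-1-7j, 1) = C(2,0)·C(3,1) = 1·3 = 3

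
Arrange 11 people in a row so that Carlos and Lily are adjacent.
Treat as block: (11-1)! × 2! = 3628800 × 2 = 7257600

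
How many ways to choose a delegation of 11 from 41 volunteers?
C(41,11) = 41!/(11!×30!) = 3159461968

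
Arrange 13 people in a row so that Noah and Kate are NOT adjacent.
Total - adjacent = 13! - (13-1)!×2 = 6227020800 - 958003200 = 5269017600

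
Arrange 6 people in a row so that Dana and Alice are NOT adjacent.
Total - adjacent = 6! - (6-1)!×2 = 720 - 240 = 480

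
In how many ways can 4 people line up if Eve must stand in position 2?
Fix one position: (4-1)! = 6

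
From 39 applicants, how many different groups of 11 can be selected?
C(39,11) = 39!/(11!×28!) = 1676056044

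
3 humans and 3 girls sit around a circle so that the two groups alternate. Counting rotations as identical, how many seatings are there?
Fix one of the humans: (3-1)! ways for the remaining humans, × 3! ways for the girls = 2 × 6 = 12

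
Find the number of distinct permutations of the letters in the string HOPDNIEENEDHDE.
14! / (1! × 2! × 4! × 1! × 2! × 1! × 3!) = 151351200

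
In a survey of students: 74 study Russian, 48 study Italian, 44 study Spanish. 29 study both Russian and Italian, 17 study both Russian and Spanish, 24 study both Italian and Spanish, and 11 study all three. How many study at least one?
|A∪B∪C| = 74+48+44-29-17-24+11 = 107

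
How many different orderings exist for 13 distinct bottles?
13! = 6227020800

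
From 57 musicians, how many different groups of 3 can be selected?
C(57,3) = 57!/(3!×54!) = 29260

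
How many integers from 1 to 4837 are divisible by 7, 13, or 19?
⌊4837/7⌋+⌊4837/13⌋+⌊4837/19⌋ - ⌊4837/91⌋-⌊4837/133⌋-⌊4837/247⌋ + ⌊4837/1729⌋ = 691+372+254 - 53-36-19 + 2 = 1211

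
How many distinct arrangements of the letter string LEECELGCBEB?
11! / (2! × 4! × 2! × 1! × 2!) = 207900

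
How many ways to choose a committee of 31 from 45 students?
C(45,31) = 45!/(31!×14!) = 166871334960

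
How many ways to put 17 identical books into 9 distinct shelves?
C(17+9-1, 9-1) = C(25, 8) = 1081575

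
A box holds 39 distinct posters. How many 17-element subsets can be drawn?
C(39,17) = 39!/(17!×22!) = 51021117810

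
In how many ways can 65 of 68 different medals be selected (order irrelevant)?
C(68,65) = 68!/(65!×3!) = 50116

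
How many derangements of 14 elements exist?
!14 = Σ_{j=0}^{14} (-1)^j·14!/j! = 87178291200 - 87178291200 + 43589145600 - 14529715200 + 3632428800 - 726485760 + 121080960 - 17297280 + 2162160 - 240240 + 24024 - 2184 + 182 - 14 + 1 = 32071101049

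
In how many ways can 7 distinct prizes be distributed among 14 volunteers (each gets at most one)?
P(14,7) = 14!/(14-7)! = 17297280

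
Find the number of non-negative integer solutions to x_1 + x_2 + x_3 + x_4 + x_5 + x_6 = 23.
C(23+6-1, 6-1) = C(28, 5) = 98280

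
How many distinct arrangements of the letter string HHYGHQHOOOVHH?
13! / (3! × 1! × 1! × 6! × 1! × 1!) = 1441440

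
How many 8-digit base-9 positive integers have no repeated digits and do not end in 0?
Last digit: 8 nonzero choices. First digit: 7 (nonzero, ≠last). Middle 6: P(7,6) = 5040. Total = 282240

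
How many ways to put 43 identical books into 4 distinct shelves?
C(43+4-1, 4-1) = C(46, 3) = 15180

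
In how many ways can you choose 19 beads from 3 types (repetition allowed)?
C(19+3-1, 3-1) = C(21, 2) = 210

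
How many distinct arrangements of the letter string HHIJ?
4! / (2! × 1! × 1!) = 12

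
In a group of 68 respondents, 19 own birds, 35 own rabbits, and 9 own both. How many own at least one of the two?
|A∪B| = |A| + |B| - |A∩B| = 19 + 35 - 9 = 45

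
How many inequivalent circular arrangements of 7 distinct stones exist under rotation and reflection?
(7-1)!/2 = 720/2 = 360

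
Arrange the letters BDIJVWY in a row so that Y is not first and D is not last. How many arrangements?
By inclusion-exclusion: 7! - 2×(7-1)! + (7-2)! = 5040 - 1440 + 120 = 3720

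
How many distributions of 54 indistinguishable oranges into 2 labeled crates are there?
C(54+2-1, 2-1) = C(55, 1) = 55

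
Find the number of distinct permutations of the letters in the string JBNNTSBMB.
9! / (1! × 1! × 1! × 3! × 1! × 2!) = 30240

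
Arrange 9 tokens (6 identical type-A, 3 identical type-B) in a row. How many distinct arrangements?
9! / (6! × 3!) = 84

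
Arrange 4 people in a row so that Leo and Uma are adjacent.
Treat as block: (4-1)! × 2! = 6 × 2 = 12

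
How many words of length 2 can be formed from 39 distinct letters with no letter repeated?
P(39,2) = 39!/(39-2)! = 1482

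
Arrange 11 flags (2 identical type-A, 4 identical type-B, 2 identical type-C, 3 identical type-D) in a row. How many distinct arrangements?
11! / (2! × 4! × 2! × 3!) = 69300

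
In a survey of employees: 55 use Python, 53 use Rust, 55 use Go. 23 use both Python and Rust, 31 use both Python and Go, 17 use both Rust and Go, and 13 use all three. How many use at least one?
|A∪B∪C| = 55+53+55-23-31-17+13 = 105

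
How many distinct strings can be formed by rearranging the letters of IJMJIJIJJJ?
10! / (6! × 1! × 3!) = 840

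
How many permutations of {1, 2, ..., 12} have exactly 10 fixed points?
Choose the 10 fixed points C(12,10) = 66, derange the rest: !2 = Σ_{j=0}^{2} (-1)^j·2!/j! = 2 - 2 + 1 = 1. Product = 66 × 1 = 66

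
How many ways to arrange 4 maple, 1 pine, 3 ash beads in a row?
8! / (4! × 1! × 3!) = 280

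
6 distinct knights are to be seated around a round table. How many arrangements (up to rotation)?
Circular: fix one position, arrange the rest. (6-1)! = 120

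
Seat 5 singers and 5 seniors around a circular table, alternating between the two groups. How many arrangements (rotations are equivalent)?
Fix one of the singers: (5-1)! ways for the remaining singers, × 5! ways for the seniors = 24 × 120 = 2880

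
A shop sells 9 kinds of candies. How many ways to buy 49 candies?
C(49+9-1, 9-1) = C(57, 8) = 1652411475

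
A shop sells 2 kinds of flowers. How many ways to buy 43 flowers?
C(43+2-1, 2-1) = C(44, 1) = 44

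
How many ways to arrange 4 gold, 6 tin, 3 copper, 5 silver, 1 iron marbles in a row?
19! / (4! × 6! × 3! × 5! × 1!) = 9777287520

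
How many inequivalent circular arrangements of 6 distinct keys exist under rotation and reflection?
(6-1)!/2 = 120/2 = 60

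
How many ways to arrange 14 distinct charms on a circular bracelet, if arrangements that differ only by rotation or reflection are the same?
(14-1)!/2 = 6227020800/2 = 3113510400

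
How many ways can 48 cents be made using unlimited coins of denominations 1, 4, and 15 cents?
Coefficient of x^48 in 1/(1-x^1) · 1/(1-x^4) · 1/(1-x^15). Case on j = number of 15-cent coins (j = 0..3); remainder r = 48 - 15j is made from {1,4} in ⌊r/4⌋+1 ways. r = 48, 33, 18, 3 → 13 + 9 + 5 + 1 = 28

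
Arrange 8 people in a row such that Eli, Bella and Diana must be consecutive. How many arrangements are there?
Treat the 3 as one block: (8-3+1)! × 3! = 720 × 6 = 4320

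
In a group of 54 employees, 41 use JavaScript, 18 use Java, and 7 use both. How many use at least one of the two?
|A∪B| = |A| + |B| - |A∩B| = 41 + 18 - 7 = 52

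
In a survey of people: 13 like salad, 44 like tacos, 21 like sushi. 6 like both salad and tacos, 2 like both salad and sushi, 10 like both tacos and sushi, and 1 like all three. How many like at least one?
|A∪B∪C| = 13+44+21-6-2-10+1 = 61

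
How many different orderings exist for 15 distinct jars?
15! = 1307674368000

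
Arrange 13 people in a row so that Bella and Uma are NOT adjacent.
Total - adjacent = 13! - (13-1)!×2 = 6227020800 - 958003200 = 5269017600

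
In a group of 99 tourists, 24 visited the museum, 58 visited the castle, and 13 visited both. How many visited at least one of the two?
|A∪B| = |A| + |B| - |A∩B| = 24 + 58 - 13 = 69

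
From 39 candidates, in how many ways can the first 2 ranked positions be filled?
P(39,2) = 39!/(39-2)! = 1482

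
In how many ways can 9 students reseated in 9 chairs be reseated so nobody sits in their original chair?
!9 = Σ_{j=0}^{9} (-1)^j·9!/j! = 362880 - 362880 + 181440 - 60480 + 15120 - 3024 + 504 - 72 + 9 - 1 = 133496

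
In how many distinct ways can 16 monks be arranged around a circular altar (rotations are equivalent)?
Circular: fix one position, arrange the rest. (16-1)! = 1307674368000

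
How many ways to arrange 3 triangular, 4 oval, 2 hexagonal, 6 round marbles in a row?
15! / (3! × 4! × 2! × 6!) = 6306300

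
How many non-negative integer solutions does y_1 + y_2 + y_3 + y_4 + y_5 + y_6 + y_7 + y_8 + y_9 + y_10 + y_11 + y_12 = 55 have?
C(55+12-1, 12-1) = C(66, 11) = 1074082795968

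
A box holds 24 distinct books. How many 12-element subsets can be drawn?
C(24,12) = 24!/(12!×12!) = 2704156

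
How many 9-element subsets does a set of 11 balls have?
C(11,9) = 11!/(9!×2!) = 55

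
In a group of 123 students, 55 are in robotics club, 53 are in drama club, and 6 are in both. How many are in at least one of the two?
|A∪B| = |A| + |B| - |A∩B| = 55 + 53 - 6 = 102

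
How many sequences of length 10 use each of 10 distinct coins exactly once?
10! = 3628800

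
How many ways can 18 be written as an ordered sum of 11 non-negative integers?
C(18+11-1, 11-1) = C(28, 10) = 13123110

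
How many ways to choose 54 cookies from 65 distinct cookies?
C(65,54) = 65!/(54!×11!) = 895068996640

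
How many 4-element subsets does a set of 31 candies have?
C(31,4) = 31!/(4!×27!) = 31465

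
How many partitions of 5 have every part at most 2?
Let r_j(i) = number of partitions of i into parts ≤ j, for i = 0..5. r_1(i) = 1 for all i; r_j(i) = r_{j-1}(i) + r_j(i-j). Rows j = 2..2: ≤2: 1 1 2 2 3 3. r_2(5) = 3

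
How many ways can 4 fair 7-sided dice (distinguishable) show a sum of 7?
Coefficient of x^7 in (x + x² + ... + x^7)^4. By inclusion-exclusion on dice exceeding 7: Σ_j (-1)^j C(4,j)·C(7-1-7j, 3) = C(4,0)·C(6,3) = 1·20 = 20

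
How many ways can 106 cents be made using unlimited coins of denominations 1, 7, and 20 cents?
Coefficient of x^106 in 1/(1-x^1) · 1/(1-x^7) · 1/(1-x^20). Case on j = number of 20-cent coins (j = 0..5); remainder r = 106 - 20j is made from {1,7} in ⌊r/7⌋+1 ways. r = 106, 86, 66, 46, 26, 6 → 16 + 13 + 10 + 7 + 4 + 1 = 51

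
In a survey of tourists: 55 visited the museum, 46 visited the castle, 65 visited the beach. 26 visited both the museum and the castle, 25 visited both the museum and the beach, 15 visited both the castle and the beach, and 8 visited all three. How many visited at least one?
|A∪B∪C| = 55+46+65-26-25-15+8 = 108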